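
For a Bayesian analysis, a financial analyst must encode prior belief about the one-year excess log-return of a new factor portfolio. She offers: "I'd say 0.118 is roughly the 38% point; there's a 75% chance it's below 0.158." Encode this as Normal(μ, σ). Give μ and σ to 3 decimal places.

μ = 0.130, σ = 0.041

The p-quantile of Normal(μ,σ) is μ + z_p·σ, with z_{0.38} = -0.3055 and z_{0.75} = 0.6745.
Eliminate σ: μ = (z₂·x₁ − z₁·x₂)/(z₂ − z₁) = (0.6745·0.118 − (-0.3055)·0.158)/0.98 = 0.130.
Then σ = (x₂ − x₁)/(z₂ − z₁) = (0.158 − 0.118)/0.98 = 0.041.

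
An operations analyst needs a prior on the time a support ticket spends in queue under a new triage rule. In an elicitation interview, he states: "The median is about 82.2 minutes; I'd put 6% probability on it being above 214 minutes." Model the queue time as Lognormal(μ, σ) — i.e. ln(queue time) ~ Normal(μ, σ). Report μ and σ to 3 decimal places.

μ ≈ 4.409, σ ≈ 0.615

If T ~ Lognormal(μ,σ) then ln T ~ Normal(μ,σ), so the p-quantile of ln T is μ + z_p·σ.
ln(82.2) = 4.409 and ln(214) = 5.366; z_{0.5} = 0, z_{0.94} = 1.555.
σ = (5.366 − 4.409)/(1.555 − (0)) = 0.615.
μ = 4.409 − (0)·0.615 = 4.409.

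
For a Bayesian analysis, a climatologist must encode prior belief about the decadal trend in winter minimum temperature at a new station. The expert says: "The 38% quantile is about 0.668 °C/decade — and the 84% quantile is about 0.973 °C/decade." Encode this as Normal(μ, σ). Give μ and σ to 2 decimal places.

The p-quantile of Normal(μ,σ) is μ + z_p·σ, with z_{0.38} = -0.3055 and z_{0.84} = 0.9945.
Eliminate σ: μ = (z₂·x₁ − z₁·x₂)/(z₂ − z₁) = (0.9945·0.668 − (-0.3055)·0.973)/1.3 = 0.74.
Then σ = (x₂ − x₁)/(z₂ − z₁) = (0.973 − 0.668)/1.3 = 0.23.

μ = 0.74, σ = 0.23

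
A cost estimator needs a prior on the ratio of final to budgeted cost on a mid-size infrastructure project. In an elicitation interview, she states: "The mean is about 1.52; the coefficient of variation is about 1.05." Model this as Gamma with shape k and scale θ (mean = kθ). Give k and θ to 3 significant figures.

k ≈ 0.907, θ ≈ 1.68

For Gamma(k, scale θ): mean = kθ, variance = kθ², so CV = 1/√k.
CV = 1.05, hence k = 1/CV² = 0.907.
Then θ = mean/k = 1.52/0.907 = 1.68.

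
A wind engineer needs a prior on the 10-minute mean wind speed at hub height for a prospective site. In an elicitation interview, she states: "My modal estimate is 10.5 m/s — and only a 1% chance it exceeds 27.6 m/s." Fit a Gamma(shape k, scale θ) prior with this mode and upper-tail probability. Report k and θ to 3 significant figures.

k ≈ 5.97, θ ≈ 2.11

Gamma(k,θ) with k>1 has mode (k−1)θ, so θ = 10.5/(k−1).
Need P(X < 27.6) = 0.99 with θ tied to k this way. Start at k = 2, θ = 10.5: P(X<27.6) ≈ 0.738.
Too low — raise k to concentrate. Iterating converges to k ≈ 5.97.
Then θ = 10.5/(5.97−1) ≈ 2.11.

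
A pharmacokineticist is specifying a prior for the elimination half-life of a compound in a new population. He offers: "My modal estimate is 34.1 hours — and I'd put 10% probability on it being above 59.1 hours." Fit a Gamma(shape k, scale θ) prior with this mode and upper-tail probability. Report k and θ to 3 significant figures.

k ≈ 7.27, θ ≈ 5.44

Gamma(k,θ) with k>1 has mode (k−1)θ, so θ = 34.1/(k−1).
Need P(X < 59.1) = 0.9 with θ tied to k this way. Start at k = 2, θ = 34.1: P(X<59.1) ≈ 0.517.
Too low — raise k to concentrate. Iterating converges to k ≈ 7.27.
Then θ = 34.1/(7.27−1) ≈ 5.44.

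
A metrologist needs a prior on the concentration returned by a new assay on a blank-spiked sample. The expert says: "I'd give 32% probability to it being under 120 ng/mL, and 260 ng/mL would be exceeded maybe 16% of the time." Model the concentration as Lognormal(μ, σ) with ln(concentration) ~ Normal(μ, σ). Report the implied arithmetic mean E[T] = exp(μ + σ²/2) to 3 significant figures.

If T ~ Lognormal(μ,σ) then ln T ~ Normal(μ,σ), so the p-quantile of ln T is μ + z_p·σ.
ln(120) = 4.787 and ln(260) = 5.561; z_{0.32} = -0.4677, z_{0.84} = 0.9945.
σ = (5.561 − 4.787)/(0.9945 − (-0.4677)) = 0.529.
μ = 4.787 − (-0.4677)·0.529 = 5.035.
E[T] = exp(μ + σ²/2) = exp(5.035 + 0.1398) = 177 ng/mL.

E[T] ≈ 177 ng/mL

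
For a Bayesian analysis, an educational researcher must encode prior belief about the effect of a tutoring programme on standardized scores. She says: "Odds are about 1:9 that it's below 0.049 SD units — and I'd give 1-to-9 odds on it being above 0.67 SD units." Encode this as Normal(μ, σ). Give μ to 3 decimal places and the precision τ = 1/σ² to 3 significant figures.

The p-quantile of Normal(μ,σ) is μ + z_p·σ, with z_{0.1} = -1.282 and z_{0.9} = 1.282.
Eliminate σ: μ = (z₂·x₁ − z₁·x₂)/(z₂ − z₁) = (1.282·0.049 − (-1.282)·0.67)/2.563 = 0.359.
Then σ = (x₂ − x₁)/(z₂ − z₁) = (0.67 − 0.049)/2.563 = 0.242.
Precision τ = 1/σ² = 1/0.2423² = 17.

μ = 0.359, τ = 17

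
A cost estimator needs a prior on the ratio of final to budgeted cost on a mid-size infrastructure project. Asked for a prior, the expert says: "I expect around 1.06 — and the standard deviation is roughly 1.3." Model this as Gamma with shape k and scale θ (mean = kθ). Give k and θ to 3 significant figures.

k ≈ 0.665, θ ≈ 1.59

For Gamma(k, scale θ): mean = kθ, variance = kθ², so CV = 1/√k.
CV = SD/mean = 1.3/1.06 = 1.226, hence k = 1/CV² = 0.665.
Then θ = mean/k = 1.06/0.665 = 1.59.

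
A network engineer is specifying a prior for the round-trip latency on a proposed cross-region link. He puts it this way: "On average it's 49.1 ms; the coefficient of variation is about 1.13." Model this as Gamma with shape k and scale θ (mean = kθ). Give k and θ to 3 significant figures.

k ≈ 0.783, θ ≈ 62.7

For Gamma(k, scale θ): mean = kθ, variance = kθ², so CV = 1/√k.
CV = 1.13, hence k = 1/CV² = 0.783.
Then θ = mean/k = 49.1/0.783 = 62.7.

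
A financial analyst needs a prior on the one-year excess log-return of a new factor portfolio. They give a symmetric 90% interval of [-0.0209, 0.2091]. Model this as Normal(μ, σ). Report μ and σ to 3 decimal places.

A symmetric 90% interval runs μ ± z·σ with z = 1.645.
Half-width = 0.115, so σ = 0.115/1.645 = 0.070.
μ is the interval midpoint, 0.094.

μ = 0.094, σ = 0.070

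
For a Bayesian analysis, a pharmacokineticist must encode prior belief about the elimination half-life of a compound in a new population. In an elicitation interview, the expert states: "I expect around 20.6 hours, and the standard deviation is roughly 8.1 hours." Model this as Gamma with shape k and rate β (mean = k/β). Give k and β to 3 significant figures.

For Gamma(k, rate β): mean = k/β, variance = k/β², so CV = 1/√k.
CV = SD/mean = 8.1/20.6 = 0.3932, hence k = 1/CV² = 6.47.
Then β = k/mean = 6.47/20.6 = 0.314.

k ≈ 6.47, β ≈ 0.314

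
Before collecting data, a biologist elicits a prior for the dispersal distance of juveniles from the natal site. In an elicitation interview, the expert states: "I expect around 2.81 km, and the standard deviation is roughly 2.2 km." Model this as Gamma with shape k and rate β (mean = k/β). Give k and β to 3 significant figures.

For Gamma(k, rate β): mean = k/β, variance = k/β², so CV = 1/√k.
CV = SD/mean = 2.2/2.81 = 0.7829, hence k = 1/CV² = 1.63.
Then β = k/mean = 1.63/2.81 = 0.581.

k ≈ 1.63, β ≈ 0.581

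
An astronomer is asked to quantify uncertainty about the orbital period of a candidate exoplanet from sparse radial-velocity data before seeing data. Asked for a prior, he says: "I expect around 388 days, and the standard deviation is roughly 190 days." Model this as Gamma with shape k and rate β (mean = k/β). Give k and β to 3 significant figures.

k ≈ 4.17, β ≈ 0.0107

For Gamma(k, rate β): mean = k/β, variance = k/β², so CV = 1/√k.
CV = SD/mean = 190/388 = 0.4897, hence k = 1/CV² = 4.17.
Then β = k/mean = 4.17/388 = 0.0107.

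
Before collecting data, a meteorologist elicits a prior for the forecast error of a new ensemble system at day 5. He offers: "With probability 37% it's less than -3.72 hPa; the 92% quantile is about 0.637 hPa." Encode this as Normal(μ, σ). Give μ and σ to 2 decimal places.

The p-quantile of Normal(μ,σ) is μ + z_p·σ, with z_{0.37} = -0.3319 and z_{0.92} = 1.405.
Eliminate σ: μ = (z₂·x₁ − z₁·x₂)/(z₂ − z₁) = (1.405·-3.72 − (-0.3319)·0.637)/1.737 = -2.89.
Then σ = (x₂ − x₁)/(z₂ − z₁) = (0.637 − -3.72)/1.737 = 2.51.

μ = -2.89, σ = 2.51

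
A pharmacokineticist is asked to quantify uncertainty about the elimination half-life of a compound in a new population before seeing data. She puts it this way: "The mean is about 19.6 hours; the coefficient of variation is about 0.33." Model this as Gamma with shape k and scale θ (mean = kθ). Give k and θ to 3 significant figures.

For Gamma(k, scale θ): mean = kθ, variance = kθ², so CV = 1/√k.
CV = 0.33, hence k = 1/CV² = 9.18.
Then θ = mean/k = 19.6/9.18 = 2.13.

k ≈ 9.18, θ ≈ 2.13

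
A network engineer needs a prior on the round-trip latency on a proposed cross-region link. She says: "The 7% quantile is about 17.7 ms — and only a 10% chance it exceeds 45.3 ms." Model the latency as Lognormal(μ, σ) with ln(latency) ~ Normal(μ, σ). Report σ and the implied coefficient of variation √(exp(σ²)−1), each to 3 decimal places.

If T ~ Lognormal(μ,σ) then ln T ~ Normal(μ,σ), so the p-quantile of ln T is μ + z_p·σ.
ln(17.7) = 2.874 and ln(45.3) = 3.813; z_{0.07} = -1.476, z_{0.9} = 1.282.
σ = (3.813 − 2.874)/(1.282 − (-1.476)) = 0.341.
μ = 2.874 − (-1.476)·0.341 = 3.377.
CV = √(exp(σ²)−1) = √(exp(0.1162)−1) = 0.351.

σ ≈ 0.341, CV ≈ 0.351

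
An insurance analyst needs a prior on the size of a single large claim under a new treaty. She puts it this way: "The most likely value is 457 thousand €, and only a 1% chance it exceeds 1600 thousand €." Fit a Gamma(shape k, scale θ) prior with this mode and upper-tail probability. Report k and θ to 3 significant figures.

k ≈ 3.76, θ ≈ 166

Gamma(k,θ) with k>1 has mode (k−1)θ, so θ = 457/(k−1).
Need P(X < 1600) = 0.99 with θ tied to k this way. Start at k = 2, θ = 457: P(X<1600) ≈ 0.864.
Too low — raise k to concentrate. Iterating converges to k ≈ 3.76.
Then θ = 457/(3.76−1) ≈ 166.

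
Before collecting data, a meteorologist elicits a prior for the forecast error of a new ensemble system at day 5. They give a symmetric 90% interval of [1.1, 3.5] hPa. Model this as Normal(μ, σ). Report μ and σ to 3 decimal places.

μ = 2.300, σ = 0.730

A symmetric 90% interval runs μ ± z·σ with z = 1.645.
Half-width = 1.2, so σ = 1.2/1.645 = 0.730.
μ is the interval midpoint, 2.300.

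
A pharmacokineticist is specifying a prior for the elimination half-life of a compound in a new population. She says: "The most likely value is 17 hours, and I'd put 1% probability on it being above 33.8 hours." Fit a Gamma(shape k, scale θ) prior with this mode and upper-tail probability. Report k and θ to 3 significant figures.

k ≈ 11.4, θ ≈ 1.63

Gamma(k,θ) with k>1 has mode (k−1)θ, so θ = 17/(k−1).
Need P(X < 33.8) = 0.99 with θ tied to k this way. Start at k = 2, θ = 17: P(X<33.8) ≈ 0.591.
Too low — raise k to concentrate. Iterating converges to k ≈ 11.4.
Then θ = 17/(11.4−1) ≈ 1.63.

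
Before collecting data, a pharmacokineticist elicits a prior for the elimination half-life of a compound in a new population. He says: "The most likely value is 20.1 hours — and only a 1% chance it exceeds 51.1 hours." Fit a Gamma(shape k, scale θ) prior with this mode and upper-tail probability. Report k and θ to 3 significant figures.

k ≈ 6.37, θ ≈ 3.74

Gamma(k,θ) with k>1 has mode (k−1)θ, so θ = 20.1/(k−1).
Need P(X < 51.1) = 0.99 with θ tied to k this way. Start at k = 2, θ = 20.1: P(X<51.1) ≈ 0.721.
Too low — raise k to concentrate. Iterating converges to k ≈ 6.37.
Then θ = 20.1/(6.37−1) ≈ 3.74.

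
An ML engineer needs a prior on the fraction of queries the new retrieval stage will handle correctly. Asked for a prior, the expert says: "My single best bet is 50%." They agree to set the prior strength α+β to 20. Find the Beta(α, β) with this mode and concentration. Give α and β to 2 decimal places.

For α,β > 1 the Beta mode is (α−1)/(α+β−2). With α+β = 20, the mode is (α−1)/18.
Set (α−1)/18 = 0.5 → α = 1 + 0.5·18 = 10.00.
β = 20 − α = 10.00.

α = 10.00, β = 10.00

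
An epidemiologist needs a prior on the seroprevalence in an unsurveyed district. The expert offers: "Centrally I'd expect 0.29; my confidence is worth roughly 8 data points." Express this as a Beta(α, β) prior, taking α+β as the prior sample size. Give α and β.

Under the effective-sample-size interpretation, Beta(α, β) has prior mean α/(α+β) and prior sample size α+β.
So α+β = 8 and α/(α+β) = 0.29, giving α = 0.29·8 = 2.32 and β = 8 − 2.32 = 5.68.

α = 2.32, β = 5.68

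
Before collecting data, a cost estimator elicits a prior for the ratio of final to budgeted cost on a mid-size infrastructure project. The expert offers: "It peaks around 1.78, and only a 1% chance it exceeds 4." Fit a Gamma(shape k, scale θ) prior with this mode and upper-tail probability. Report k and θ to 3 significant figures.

Gamma(k,θ) with k>1 has mode (k−1)θ, so θ = 1.78/(k−1).
Need P(X < 4) = 0.99 with θ tied to k this way. Start at k = 2, θ = 1.78: P(X<4) ≈ 0.657.
Too low — raise k to concentrate. Iterating converges to k ≈ 8.32.
Then θ = 1.78/(8.32−1) ≈ 0.243.

k ≈ 8.32, θ ≈ 0.243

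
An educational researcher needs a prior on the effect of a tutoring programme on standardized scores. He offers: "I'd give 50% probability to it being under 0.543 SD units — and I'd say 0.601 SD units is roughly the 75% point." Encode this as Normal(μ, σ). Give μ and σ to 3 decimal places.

For Normal(μ,σ), the p-quantile is μ + z_p·σ. Here z_{0.5} = 0, z_{0.75} = 0.6745.
So 0.543 = μ + 0σ and 0.601 = μ + 0.6745σ.
Subtracting: σ = (0.601 − 0.543)/(0.6745 − (0)) = 0.086.
Then μ = 0.543 − (0)·0.086 = 0.543.

μ = 0.543, σ = 0.086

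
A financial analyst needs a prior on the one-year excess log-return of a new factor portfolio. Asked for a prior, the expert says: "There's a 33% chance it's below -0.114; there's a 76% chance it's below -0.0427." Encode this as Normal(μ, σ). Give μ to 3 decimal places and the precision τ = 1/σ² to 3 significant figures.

μ = -0.087, τ = 258

The p-quantile of Normal(μ,σ) is μ + z_p·σ, with z_{0.33} = -0.4399 and z_{0.76} = 0.7063.
Eliminate σ: μ = (z₂·x₁ − z₁·x₂)/(z₂ − z₁) = (0.7063·-0.114 − (-0.4399)·-0.0427)/1.146 = -0.087.
Then σ = (x₂ − x₁)/(z₂ − z₁) = (-0.0427 − -0.114)/1.146 = 0.062.
Precision τ = 1/σ² = 1/0.0622² = 258.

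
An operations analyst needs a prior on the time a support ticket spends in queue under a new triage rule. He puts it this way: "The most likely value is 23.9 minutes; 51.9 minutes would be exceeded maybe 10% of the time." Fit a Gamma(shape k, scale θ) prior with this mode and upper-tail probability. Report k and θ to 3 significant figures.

Gamma(k,θ) with k>1 has mode (k−1)θ, so θ = 23.9/(k−1).
Need P(X < 51.9) = 0.9 with θ tied to k this way. Start at k = 2, θ = 23.9: P(X<51.9) ≈ 0.638.
Too low — raise k to concentrate. Iterating converges to k ≈ 4.2.
Then θ = 23.9/(4.2−1) ≈ 7.48.

k ≈ 4.2, θ ≈ 7.48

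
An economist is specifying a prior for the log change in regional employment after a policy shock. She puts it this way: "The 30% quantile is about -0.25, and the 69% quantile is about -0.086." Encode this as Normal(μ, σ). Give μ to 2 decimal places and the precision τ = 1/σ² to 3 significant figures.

μ = -0.17, τ = 38.7

For Normal(μ,σ), the p-quantile is μ + z_p·σ. Here z_{0.3} = -0.5244, z_{0.69} = 0.4959.
So -0.25 = μ − 0.5244σ and -0.086 = μ + 0.4959σ.
Subtracting: σ = (-0.086 − -0.25)/(0.4959 − (-0.5244)) = 0.16.
Then μ = -0.25 − (-0.5244)·0.16 = -0.17.
Precision τ = 1/σ² = 1/0.1607² = 38.7.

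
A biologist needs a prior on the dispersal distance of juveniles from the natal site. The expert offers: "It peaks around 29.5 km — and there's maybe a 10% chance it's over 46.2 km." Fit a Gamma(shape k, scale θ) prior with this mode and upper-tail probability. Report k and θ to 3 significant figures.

Gamma(k,θ) with k>1 has mode (k−1)θ, so θ = 29.5/(k−1).
Need P(X < 46.2) = 0.9 with θ tied to k this way. Start at k = 2, θ = 29.5: P(X<46.2) ≈ 0.464.
Too low — raise k to concentrate. Iterating converges to k ≈ 10.3.
Then θ = 29.5/(10.3−1) ≈ 3.17.

k ≈ 10.3, θ ≈ 3.17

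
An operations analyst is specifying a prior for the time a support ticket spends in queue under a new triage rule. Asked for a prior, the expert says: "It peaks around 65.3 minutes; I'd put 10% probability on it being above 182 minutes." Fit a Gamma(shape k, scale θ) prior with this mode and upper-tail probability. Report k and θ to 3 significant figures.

k ≈ 2.82, θ ≈ 35.9

Gamma(k,θ) with k>1 has mode (k−1)θ, so θ = 65.3/(k−1).
Need P(X < 182) = 0.9 with θ tied to k this way. Start at k = 2, θ = 65.3: P(X<182) ≈ 0.767.
Too low — raise k to concentrate. Iterating converges to k ≈ 2.82.
Then θ = 65.3/(2.82−1) ≈ 35.9.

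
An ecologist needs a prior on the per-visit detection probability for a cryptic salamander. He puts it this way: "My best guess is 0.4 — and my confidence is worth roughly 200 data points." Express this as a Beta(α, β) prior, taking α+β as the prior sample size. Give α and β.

α = 80, β = 120

Under the effective-sample-size interpretation, Beta(α, β) has prior mean α/(α+β) and prior sample size α+β.
So α+β = 200 and α/(α+β) = 0.4, giving α = 0.4·200 = 80 and β = 200 − 80 = 120.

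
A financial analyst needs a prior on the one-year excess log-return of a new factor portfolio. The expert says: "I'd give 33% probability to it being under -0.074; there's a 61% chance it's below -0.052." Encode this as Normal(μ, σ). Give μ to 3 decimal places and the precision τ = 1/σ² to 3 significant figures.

For Normal(μ,σ), the p-quantile is μ + z_p·σ. Here z_{0.33} = -0.4399, z_{0.61} = 0.2793.
So -0.074 = μ − 0.4399σ and -0.052 = μ + 0.2793σ.
Subtracting: σ = (-0.052 − -0.074)/(0.2793 − (-0.4399)) = 0.031.
Then μ = -0.074 − (-0.4399)·0.031 = -0.061.
Precision τ = 1/σ² = 1/0.03059² = 1070.

μ = -0.061, τ = 1070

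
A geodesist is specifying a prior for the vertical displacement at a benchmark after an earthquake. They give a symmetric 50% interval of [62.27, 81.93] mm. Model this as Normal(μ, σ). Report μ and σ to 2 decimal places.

μ = 72.10, σ = 14.57

A symmetric 50% interval runs μ ± z·σ with z = 0.6745.
Half-width = 9.83, so σ = 9.83/0.6745 = 14.57.
μ is the interval midpoint, 72.10.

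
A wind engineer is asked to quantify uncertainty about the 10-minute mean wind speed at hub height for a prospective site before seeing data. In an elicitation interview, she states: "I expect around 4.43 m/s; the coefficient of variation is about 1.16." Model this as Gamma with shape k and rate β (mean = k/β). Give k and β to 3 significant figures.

For Gamma(k, rate β): mean = k/β, variance = k/β², so CV = 1/√k.
CV = 1.16, hence k = 1/CV² = 0.743.
Then β = k/mean = 0.743/4.43 = 0.168.

k ≈ 0.743, β ≈ 0.168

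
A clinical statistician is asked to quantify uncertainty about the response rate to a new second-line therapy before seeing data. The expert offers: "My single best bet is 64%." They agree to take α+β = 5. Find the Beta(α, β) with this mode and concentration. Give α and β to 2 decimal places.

α = 2.92, β = 2.08

For α,β > 1 the Beta mode is (α−1)/(α+β−2). With α+β = 5, the mode is (α−1)/3.
Set (α−1)/3 = 0.64 → α = 1 + 0.64·3 = 2.92.
β = 5 − α = 2.08.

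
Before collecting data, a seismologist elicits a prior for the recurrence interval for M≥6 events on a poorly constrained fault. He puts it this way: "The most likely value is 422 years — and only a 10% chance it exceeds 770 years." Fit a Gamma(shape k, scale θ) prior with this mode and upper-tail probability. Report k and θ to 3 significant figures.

k ≈ 6.27, θ ≈ 80.1

Gamma(k,θ) with k>1 has mode (k−1)θ, so θ = 422/(k−1).
Need P(X < 770) = 0.9 with θ tied to k this way. Start at k = 2, θ = 422: P(X<770) ≈ 0.544.
Too low — raise k to concentrate. Iterating converges to k ≈ 6.27.
Then θ = 422/(6.27−1) ≈ 80.1.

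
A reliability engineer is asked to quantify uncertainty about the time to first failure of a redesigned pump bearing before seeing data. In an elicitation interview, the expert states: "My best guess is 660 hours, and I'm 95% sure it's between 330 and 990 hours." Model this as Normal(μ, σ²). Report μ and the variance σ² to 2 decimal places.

μ = 660.00, σ² = 28348.61

A symmetric 95% interval runs μ ± z·σ with z = 1.96.
Half-width = 330, so σ = 330/1.96 = 168.370 and σ² = 28348.61.
μ is the stated best guess, 660.00.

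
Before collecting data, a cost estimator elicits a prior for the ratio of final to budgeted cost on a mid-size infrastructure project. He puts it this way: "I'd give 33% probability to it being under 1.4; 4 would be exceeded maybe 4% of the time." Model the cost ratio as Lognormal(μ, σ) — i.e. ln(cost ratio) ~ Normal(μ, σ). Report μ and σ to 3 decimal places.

μ ≈ 0.547, σ ≈ 0.479

If T ~ Lognormal(μ,σ) then ln T ~ Normal(μ,σ), so the p-quantile of ln T is μ + z_p·σ.
ln(1.4) = 0.3365 and ln(4) = 1.386; z_{0.33} = -0.4399, z_{0.96} = 1.751.
σ = (1.386 − 0.3365)/(1.751 − (-0.4399)) = 0.479.
μ = 0.3365 − (-0.4399)·0.479 = 0.547.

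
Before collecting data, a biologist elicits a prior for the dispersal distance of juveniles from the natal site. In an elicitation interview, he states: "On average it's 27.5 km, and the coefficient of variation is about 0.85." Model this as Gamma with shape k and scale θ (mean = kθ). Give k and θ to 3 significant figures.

For Gamma(k, scale θ): mean = kθ, variance = kθ², so CV = 1/√k.
CV = 0.85, hence k = 1/CV² = 1.38.
Then θ = mean/k = 27.5/1.38 = 19.9.

k ≈ 1.38, θ ≈ 19.9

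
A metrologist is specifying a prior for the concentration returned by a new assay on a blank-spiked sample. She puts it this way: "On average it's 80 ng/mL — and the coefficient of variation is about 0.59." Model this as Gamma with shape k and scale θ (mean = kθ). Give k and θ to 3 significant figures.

k ≈ 2.87, θ ≈ 27.8

For Gamma(k, scale θ): mean = kθ, variance = kθ², so CV = 1/√k.
CV = 0.59, hence k = 1/CV² = 2.87.
Then θ = mean/k = 80/2.87 = 27.8.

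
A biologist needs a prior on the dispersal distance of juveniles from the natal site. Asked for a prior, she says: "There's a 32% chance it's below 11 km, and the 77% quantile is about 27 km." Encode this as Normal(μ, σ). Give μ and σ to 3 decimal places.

μ = 17.202, σ = 13.261

For Normal(μ,σ), the p-quantile is μ + z_p·σ. Here z_{0.32} = -0.4677, z_{0.77} = 0.7388.
So 11 = μ − 0.4677σ and 27 = μ + 0.7388σ.
Subtracting: σ = (27 − 11)/(0.7388 − (-0.4677)) = 13.261.
Then μ = 11 − (-0.4677)·13.261 = 17.202.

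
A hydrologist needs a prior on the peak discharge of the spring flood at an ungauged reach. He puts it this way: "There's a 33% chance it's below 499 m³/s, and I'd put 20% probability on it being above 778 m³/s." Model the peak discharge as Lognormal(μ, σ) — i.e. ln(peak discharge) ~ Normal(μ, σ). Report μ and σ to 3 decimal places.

μ ≈ 6.365, σ ≈ 0.347

If T ~ Lognormal(μ,σ) then ln T ~ Normal(μ,σ), so the p-quantile of ln T is μ + z_p·σ.
ln(499) = 6.213 and ln(778) = 6.657; z_{0.33} = -0.4399, z_{0.8} = 0.8416.
σ = (6.657 − 6.213)/(0.8416 − (-0.4399)) = 0.347.
μ = 6.213 − (-0.4399)·0.347 = 6.365.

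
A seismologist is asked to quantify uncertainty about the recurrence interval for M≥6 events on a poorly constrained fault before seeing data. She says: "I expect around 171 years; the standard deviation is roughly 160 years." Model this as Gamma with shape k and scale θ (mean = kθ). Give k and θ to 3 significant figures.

k ≈ 1.14, θ ≈ 150

For Gamma(k, scale θ): mean = kθ, variance = kθ², so CV = 1/√k.
CV = SD/mean = 160/171 = 0.9357, hence k = 1/CV² = 1.14.
Then θ = mean/k = 171/1.14 = 150.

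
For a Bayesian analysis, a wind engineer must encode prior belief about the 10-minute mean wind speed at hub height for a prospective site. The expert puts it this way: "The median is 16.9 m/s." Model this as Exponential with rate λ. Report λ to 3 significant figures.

Exponential median = ln 2 / λ, so λ = ln 2 / 16.9 = 0.041.

λ ≈ 0.041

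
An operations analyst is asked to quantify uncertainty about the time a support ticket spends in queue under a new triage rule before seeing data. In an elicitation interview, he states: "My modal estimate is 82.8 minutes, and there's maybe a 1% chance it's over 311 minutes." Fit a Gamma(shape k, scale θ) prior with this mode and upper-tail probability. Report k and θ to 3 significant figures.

k ≈ 3.43, θ ≈ 34.1

Gamma(k,θ) with k>1 has mode (k−1)θ, so θ = 82.8/(k−1).
Need P(X < 311) = 0.99 with θ tied to k this way. Start at k = 2, θ = 82.8: P(X<311) ≈ 0.889.
Too low — raise k to concentrate. Iterating converges to k ≈ 3.43.
Then θ = 82.8/(3.43−1) ≈ 34.1.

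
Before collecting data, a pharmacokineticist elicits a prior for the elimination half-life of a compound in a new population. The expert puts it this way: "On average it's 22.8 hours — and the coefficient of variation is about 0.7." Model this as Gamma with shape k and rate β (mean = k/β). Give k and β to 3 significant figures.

k ≈ 2.04, β ≈ 0.0895

For Gamma(k, rate β): mean = k/β, variance = k/β², so CV = 1/√k.
CV = 0.7, hence k = 1/CV² = 2.04.
Then β = k/mean = 2.04/22.8 = 0.0895.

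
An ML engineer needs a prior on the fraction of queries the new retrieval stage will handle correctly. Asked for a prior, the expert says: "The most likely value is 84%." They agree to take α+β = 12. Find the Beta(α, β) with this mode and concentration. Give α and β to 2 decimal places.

α = 9.40, β = 2.60

For α,β > 1 the Beta mode is (α−1)/(α+β−2). With α+β = 12, the mode is (α−1)/10.
Set (α−1)/10 = 0.84 → α = 1 + 0.84·10 = 9.40.
β = 12 − α = 2.60.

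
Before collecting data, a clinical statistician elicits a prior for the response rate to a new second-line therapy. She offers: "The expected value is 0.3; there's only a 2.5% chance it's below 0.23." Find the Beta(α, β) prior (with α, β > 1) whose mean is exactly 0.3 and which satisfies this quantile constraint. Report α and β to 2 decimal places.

α ≈ 45.58, β ≈ 106.36

With mean 0.3 fixed, write α = 0.3s, β = 0.7s where s = α+β.
Need P(θ < 0.23) = 0.025 under Beta(0.3s, 0.7s). Normal approximation: (q−m)/√(m(1−m)/s) ≈ z_{0.025} = -1.96, so s ≈ 0.3·0.7·(-1.96)²/(0.23−0.3)² = 164.6.
At s = 164.6: P(θ<0.23) ≈ 0.021. Adjusting to match 0.025 gives s ≈ 151.94.
So α = 0.3·151.94 ≈ 45.58, β = 0.7·151.94 ≈ 106.36.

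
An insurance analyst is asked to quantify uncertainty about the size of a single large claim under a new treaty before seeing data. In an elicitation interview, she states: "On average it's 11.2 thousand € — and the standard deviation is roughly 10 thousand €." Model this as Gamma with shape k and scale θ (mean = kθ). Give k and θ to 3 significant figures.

k ≈ 1.25, θ ≈ 8.93

For Gamma(k, scale θ): mean = kθ, variance = kθ², so CV = 1/√k.
CV = SD/mean = 10/11.2 = 0.8929, hence k = 1/CV² = 1.25.
Then θ = mean/k = 11.2/1.25 = 8.93.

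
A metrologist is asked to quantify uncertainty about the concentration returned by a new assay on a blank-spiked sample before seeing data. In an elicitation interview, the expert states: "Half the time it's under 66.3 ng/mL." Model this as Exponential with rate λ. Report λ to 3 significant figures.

λ ≈ 0.0105

Exponential median = ln 2 / λ, so λ = ln 2 / 66.3 = 0.0105.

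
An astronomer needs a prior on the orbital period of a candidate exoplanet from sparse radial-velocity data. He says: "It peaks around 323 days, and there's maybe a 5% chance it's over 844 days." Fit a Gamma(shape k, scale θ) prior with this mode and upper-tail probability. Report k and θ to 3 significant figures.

Gamma(k,θ) with k>1 has mode (k−1)θ, so θ = 323/(k−1).
Need P(X < 844) = 0.95 with θ tied to k this way. Start at k = 2, θ = 323: P(X<844) ≈ 0.735.
Too low — raise k to concentrate. Iterating converges to k ≈ 3.93.
Then θ = 323/(3.93−1) ≈ 110.

k ≈ 3.93, θ ≈ 110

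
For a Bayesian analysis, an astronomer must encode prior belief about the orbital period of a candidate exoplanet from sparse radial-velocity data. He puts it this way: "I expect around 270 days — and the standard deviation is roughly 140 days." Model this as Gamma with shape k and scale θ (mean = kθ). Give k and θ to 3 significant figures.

k ≈ 3.72, θ ≈ 72.6

For Gamma(k, scale θ): mean = kθ, variance = kθ², so CV = 1/√k.
CV = SD/mean = 140/270 = 0.5185, hence k = 1/CV² = 3.72.
Then θ = mean/k = 270/3.72 = 72.6.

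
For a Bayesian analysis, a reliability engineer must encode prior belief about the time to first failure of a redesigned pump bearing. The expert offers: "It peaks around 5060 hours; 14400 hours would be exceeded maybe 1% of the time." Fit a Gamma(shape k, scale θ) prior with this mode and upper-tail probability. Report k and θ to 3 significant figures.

k ≈ 5.17, θ ≈ 1210

Gamma(k,θ) with k>1 has mode (k−1)θ, so θ = 5060/(k−1).
Need P(X < 14400) = 0.99 with θ tied to k this way. Start at k = 2, θ = 5060: P(X<14400) ≈ 0.777.
Too low — raise k to concentrate. Iterating converges to k ≈ 5.17.
Then θ = 5060/(5.17−1) ≈ 1210.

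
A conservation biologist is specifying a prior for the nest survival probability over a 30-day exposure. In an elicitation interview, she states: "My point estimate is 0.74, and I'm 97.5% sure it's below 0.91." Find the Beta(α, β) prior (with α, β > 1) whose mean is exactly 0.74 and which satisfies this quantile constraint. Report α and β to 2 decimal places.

α ≈ 13.02, β ≈ 4.57

With mean 0.74 fixed, write α = 0.74s, β = 0.26s where s = α+β.
Need P(θ < 0.91) = 0.975 under Beta(0.74s, 0.26s). Normal approximation: (q−m)/√(m(1−m)/s) ≈ z_{0.975} = 1.96, so s ≈ 0.74·0.26·(1.96)²/(0.91−0.74)² = 25.6.
At s = 25.6: P(θ<0.91) ≈ 0.992. Adjusting to match 0.975 gives s ≈ 17.59.
So α = 0.74·17.59 ≈ 13.02, β = 0.26·17.59 ≈ 4.57.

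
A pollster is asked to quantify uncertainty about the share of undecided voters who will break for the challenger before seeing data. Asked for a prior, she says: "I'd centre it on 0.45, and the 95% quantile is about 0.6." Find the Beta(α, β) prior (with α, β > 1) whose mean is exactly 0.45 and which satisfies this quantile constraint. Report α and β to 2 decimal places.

α ≈ 13.35, β ≈ 16.31

With mean 0.45 fixed, write α = 0.45s, β = 0.55s where s = α+β.
Need P(θ < 0.6) = 0.95 under Beta(0.45s, 0.55s). Normal approximation: (q−m)/√(m(1−m)/s) ≈ z_{0.95} = 1.64, so s ≈ 0.45·0.55·(1.64)²/(0.6−0.45)² = 29.8.
At s = 29.8: P(θ<0.6) ≈ 0.950. Adjusting to match 0.95 gives s ≈ 29.66.
So α = 0.45·29.66 ≈ 13.35, β = 0.55·29.66 ≈ 16.31.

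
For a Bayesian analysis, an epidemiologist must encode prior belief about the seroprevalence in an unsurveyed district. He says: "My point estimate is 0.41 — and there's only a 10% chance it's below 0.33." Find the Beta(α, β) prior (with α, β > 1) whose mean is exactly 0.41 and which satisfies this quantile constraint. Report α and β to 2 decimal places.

With mean 0.41 fixed, write α = 0.41s, β = 0.59s where s = α+β.
Need P(θ < 0.33) = 0.1 under Beta(0.41s, 0.59s). Normal approximation: (q−m)/√(m(1−m)/s) ≈ z_{0.1} = -1.28, so s ≈ 0.41·0.59·(-1.28)²/(0.33−0.41)² = 62.1.
At s = 62.1: P(θ<0.33) ≈ 0.097. Adjusting to match 0.1 gives s ≈ 60.71.
So α = 0.41·60.71 ≈ 24.89, β = 0.59·60.71 ≈ 35.82.

α ≈ 24.89, β ≈ 35.82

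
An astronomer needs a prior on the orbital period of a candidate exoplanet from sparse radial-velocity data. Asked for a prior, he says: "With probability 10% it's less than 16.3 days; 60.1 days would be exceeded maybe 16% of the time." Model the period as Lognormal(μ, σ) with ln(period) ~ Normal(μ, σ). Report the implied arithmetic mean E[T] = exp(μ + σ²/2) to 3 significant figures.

If T ~ Lognormal(μ,σ) then ln T ~ Normal(μ,σ), so the p-quantile of ln T is μ + z_p·σ.
ln(16.3) = 2.791 and ln(60.1) = 4.096; z_{0.1} = -1.282, z_{0.84} = 0.9945.
σ = (4.096 − 2.791)/(0.9945 − (-1.282)) = 0.573.
μ = 2.791 − (-1.282)·0.573 = 3.526.
E[T] = exp(μ + σ²/2) = exp(3.526 + 0.1643) = 40.1 days.

E[T] ≈ 40.1 days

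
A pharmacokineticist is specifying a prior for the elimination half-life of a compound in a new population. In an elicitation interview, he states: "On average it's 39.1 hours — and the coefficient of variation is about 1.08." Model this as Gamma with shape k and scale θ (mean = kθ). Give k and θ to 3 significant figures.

For Gamma(k, scale θ): mean = kθ, variance = kθ², so CV = 1/√k.
CV = 1.08, hence k = 1/CV² = 0.857.
Then θ = mean/k = 39.1/0.857 = 45.6.

k ≈ 0.857, θ ≈ 45.6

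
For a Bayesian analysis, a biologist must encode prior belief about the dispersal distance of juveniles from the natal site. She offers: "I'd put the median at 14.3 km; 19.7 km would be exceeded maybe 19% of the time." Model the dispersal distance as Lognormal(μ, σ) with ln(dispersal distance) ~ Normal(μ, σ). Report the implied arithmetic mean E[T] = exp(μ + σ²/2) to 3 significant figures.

E[T] ≈ 15.3 km

If T ~ Lognormal(μ,σ) then ln T ~ Normal(μ,σ), so the p-quantile of ln T is μ + z_p·σ.
ln(14.3) = 2.66 and ln(19.7) = 2.981; z_{0.5} = 0, z_{0.81} = 0.8779.
σ = (2.981 − 2.66)/(0.8779 − (0)) = 0.365.
μ = 2.66 − (0)·0.365 = 2.660.
E[T] = exp(μ + σ²/2) = exp(2.660 + 0.0666) = 15.3 km.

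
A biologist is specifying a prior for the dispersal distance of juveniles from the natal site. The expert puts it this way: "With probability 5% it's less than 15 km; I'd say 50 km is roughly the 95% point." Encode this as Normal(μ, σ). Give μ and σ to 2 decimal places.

For Normal(μ,σ), the p-quantile is μ + z_p·σ. Here z_{0.05} = -1.645, z_{0.95} = 1.645.
So 15 = μ − 1.645σ and 50 = μ + 1.645σ.
Subtracting: σ = (50 − 15)/(1.645 − (-1.645)) = 10.64.
Then μ = 15 − (-1.645)·10.64 = 32.50.

μ = 32.50, σ = 10.64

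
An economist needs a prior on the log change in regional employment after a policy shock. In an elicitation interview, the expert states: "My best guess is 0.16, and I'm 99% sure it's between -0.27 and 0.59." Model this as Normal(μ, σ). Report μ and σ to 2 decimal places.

μ = 0.16, σ = 0.17

A symmetric 99% interval runs μ ± z·σ with z = 2.576.
Half-width = 0.43, so σ = 0.43/2.576 = 0.17.
μ is the stated best guess, 0.16.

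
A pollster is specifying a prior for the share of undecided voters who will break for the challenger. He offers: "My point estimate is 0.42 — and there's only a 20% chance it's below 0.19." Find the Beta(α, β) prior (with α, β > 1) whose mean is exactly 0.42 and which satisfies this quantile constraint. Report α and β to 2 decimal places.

With mean 0.42 fixed, write α = 0.42s, β = 0.58s where s = α+β.
Need P(θ < 0.19) = 0.2 under Beta(0.42s, 0.58s). Normal approximation: (q−m)/√(m(1−m)/s) ≈ z_{0.2} = -0.842, so s ≈ 0.42·0.58·(-0.842)²/(0.19−0.42)² = 3.3.
At s = 3.3: P(θ<0.19) ≈ 0.205. Adjusting to match 0.2 gives s ≈ 3.36.
So α = 0.42·3.36 ≈ 1.41, β = 0.58·3.36 ≈ 1.95.

α ≈ 1.41, β ≈ 1.95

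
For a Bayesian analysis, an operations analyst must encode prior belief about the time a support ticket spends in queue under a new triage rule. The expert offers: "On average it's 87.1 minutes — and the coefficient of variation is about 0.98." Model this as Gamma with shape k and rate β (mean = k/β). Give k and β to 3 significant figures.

For Gamma(k, rate β): mean = k/β, variance = k/β², so CV = 1/√k.
CV = 0.98, hence k = 1/CV² = 1.04.
Then β = k/mean = 1.04/87.1 = 0.012.

k ≈ 1.04, β ≈ 0.012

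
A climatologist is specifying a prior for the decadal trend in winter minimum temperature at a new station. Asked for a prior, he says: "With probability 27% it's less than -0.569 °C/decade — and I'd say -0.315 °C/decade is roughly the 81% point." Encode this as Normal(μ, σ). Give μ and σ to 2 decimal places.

μ = -0.46, σ = 0.17

The p-quantile of Normal(μ,σ) is μ + z_p·σ, with z_{0.27} = -0.6128 and z_{0.81} = 0.8779.
Eliminate σ: μ = (z₂·x₁ − z₁·x₂)/(z₂ − z₁) = (0.8779·-0.569 − (-0.6128)·-0.315)/1.491 = -0.46.
Then σ = (x₂ − x₁)/(z₂ − z₁) = (-0.315 − -0.569)/1.491 = 0.17.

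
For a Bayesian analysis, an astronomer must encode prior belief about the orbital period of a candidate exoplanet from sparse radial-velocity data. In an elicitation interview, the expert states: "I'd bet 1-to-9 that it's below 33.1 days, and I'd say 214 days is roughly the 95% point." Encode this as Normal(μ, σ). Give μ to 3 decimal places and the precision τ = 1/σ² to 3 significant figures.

μ = 112.321, τ = 0.000262

The p-quantile of Normal(μ,σ) is μ + z_p·σ, with z_{0.1} = -1.282 and z_{0.95} = 1.645.
Eliminate σ: μ = (z₂·x₁ − z₁·x₂)/(z₂ − z₁) = (1.645·33.1 − (-1.282)·214)/2.926 = 112.321.
Then σ = (x₂ − x₁)/(z₂ − z₁) = (214 − 33.1)/2.926 = 61.816.
Precision τ = 1/σ² = 1/61.82² = 0.000262.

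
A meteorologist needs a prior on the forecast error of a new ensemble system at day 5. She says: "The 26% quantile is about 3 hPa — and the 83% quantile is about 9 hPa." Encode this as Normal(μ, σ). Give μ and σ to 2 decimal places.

μ = 5.42, σ = 3.76

The p-quantile of Normal(μ,σ) is μ + z_p·σ, with z_{0.26} = -0.6433 and z_{0.83} = 0.9542.
Eliminate σ: μ = (z₂·x₁ − z₁·x₂)/(z₂ − z₁) = (0.9542·3 − (-0.6433)·9)/1.598 = 5.42.
Then σ = (x₂ − x₁)/(z₂ − z₁) = (9 − 3)/1.598 = 3.76.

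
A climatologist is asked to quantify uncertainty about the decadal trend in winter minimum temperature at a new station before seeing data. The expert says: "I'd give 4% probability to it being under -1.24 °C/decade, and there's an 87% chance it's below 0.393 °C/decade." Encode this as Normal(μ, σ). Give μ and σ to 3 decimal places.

For Normal(μ,σ), the p-quantile is μ + z_p·σ. Here z_{0.04} = -1.751, z_{0.87} = 1.126.
So -1.24 = μ − 1.751σ and 0.393 = μ + 1.126σ.
Subtracting: σ = (0.393 − -1.24)/(1.126 − (-1.751)) = 0.568.
Then μ = -1.24 − (-1.751)·0.568 = -0.246.

μ = -0.246, σ = 0.568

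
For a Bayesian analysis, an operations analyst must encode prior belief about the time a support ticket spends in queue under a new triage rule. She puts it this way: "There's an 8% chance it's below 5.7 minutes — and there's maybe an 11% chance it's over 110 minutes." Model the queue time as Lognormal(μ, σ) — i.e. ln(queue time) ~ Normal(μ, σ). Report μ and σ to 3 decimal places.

If T ~ Lognormal(μ,σ) then ln T ~ Normal(μ,σ), so the p-quantile of ln T is μ + z_p·σ.
ln(5.7) = 1.74 and ln(110) = 4.7; z_{0.08} = -1.405, z_{0.89} = 1.227.
σ = (4.7 − 1.74)/(1.227 − (-1.405)) = 1.125.
μ = 1.74 − (-1.405)·1.125 = 3.321.

μ ≈ 3.321, σ ≈ 1.125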